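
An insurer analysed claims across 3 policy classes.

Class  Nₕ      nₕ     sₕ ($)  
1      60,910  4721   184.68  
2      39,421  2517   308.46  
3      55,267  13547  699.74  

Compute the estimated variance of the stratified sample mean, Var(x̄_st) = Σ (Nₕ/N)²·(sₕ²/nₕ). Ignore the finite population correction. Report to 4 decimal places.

N = 155598. Term for each stratum: Wₕ²sₕ²/nₕ.
Var(x̄_st) = 1.1070696 + 2.4263964 + 4.5598865 = 8.0933524 → 8.0934.

8.0934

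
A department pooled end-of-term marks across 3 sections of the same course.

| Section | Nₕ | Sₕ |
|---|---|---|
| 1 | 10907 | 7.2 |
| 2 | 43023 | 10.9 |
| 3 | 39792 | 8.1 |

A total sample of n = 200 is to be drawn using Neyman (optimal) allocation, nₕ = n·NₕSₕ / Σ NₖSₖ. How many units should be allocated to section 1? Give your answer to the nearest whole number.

Σ NₕSₕ = 10907·7.2 + 43023·10.9 + 39792·8.1 = 869796.3.
Share for 1: 78530.4/869796.3 = 0.09029.
n_1 = 200 × 0.09029 = 18.057... → 18.

18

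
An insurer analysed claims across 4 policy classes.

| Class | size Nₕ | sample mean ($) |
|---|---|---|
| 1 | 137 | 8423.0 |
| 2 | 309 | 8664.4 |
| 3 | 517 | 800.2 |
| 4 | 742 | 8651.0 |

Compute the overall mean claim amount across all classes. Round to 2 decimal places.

N = 1705; weights Wₕ = Nₕ/N = (0.0804, 0.1812, 0.3032, 0.4352).
x̄_st = Σ Wₕ·x̄ₕ = 0.0804·8423.0 + 0.1812·8664.4 + 0.3032·800.2 + 0.4352·8651.0 ≈ 6254.5431...
→ 6254.54.

6254.54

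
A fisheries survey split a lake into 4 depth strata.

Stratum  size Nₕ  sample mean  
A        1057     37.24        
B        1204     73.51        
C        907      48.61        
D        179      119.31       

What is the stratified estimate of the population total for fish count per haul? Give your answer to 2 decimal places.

A: 1057·37.24 = 39362.68
B: 1204·73.51 = 88506.04
C: 907·48.61 = 44089.27
D: 179·119.31 = 21356.49
τ̂ = Σ Nₕx̄ₕ = 193314.48.

193314.48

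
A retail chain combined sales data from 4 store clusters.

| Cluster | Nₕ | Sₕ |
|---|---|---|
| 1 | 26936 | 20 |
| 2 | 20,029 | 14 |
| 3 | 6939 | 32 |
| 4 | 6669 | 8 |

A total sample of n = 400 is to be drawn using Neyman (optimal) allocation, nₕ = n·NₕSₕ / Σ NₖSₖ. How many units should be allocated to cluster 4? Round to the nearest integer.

19

1: NₕSₕ = 26936·20 = 538720
2: NₕSₕ = 20029·14 = 280406
3: NₕSₕ = 6939·32 = 222048
4: NₕSₕ = 6669·8 = 53352
Σ NₕSₕ = 1094526.
n_4 = 400·53352/1094526 = 19.498... → 19.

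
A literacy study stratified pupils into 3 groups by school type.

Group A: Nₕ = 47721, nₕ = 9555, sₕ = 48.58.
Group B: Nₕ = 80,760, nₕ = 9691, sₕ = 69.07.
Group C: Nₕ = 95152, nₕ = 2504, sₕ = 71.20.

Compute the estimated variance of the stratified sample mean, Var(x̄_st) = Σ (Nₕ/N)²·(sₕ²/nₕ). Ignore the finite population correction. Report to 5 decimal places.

0.44196

N = 223633; Wₕ = Nₕ/N.
group A: (47721/223633)²·48.58²/9555 = 0.01124687
group B: (80760/223633)²·69.07²/9691 = 0.06419943
group C: (95152/223633)²·71.20²/2504 = 0.36651329
Sum = 0.44195959 → 0.44196.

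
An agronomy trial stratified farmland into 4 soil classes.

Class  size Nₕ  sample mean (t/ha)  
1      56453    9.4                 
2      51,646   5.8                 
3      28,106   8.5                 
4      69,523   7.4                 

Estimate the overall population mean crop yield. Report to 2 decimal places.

x̄_st = (Σ Nₕx̄ₕ) / (Σ Nₕ) = (56453·9.4 + 51646·5.8 + 28106·8.5 + 69523·7.4) / 205728
= 1583576.2 / 205728 = 7.6974... → 7.70.

7.70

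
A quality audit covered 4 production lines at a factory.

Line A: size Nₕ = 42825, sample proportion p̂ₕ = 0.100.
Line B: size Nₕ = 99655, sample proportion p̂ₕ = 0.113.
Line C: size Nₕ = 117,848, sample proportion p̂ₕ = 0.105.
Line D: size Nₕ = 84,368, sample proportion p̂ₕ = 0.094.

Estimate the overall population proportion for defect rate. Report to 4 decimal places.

Wₕ = Nₕ/N with N = 344696: 0.1242, 0.2891, 0.3419, 0.2448.
p̂_st = 0.1242·0.100 + 0.2891·0.113 + 0.3419·0.105 + 0.2448·0.094 ≈ 0.103999... → 0.1040.

0.1040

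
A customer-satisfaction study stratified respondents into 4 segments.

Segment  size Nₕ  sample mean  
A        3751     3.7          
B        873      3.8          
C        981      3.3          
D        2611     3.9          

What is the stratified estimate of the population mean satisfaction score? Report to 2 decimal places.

x̄_st = (Σ Nₕx̄ₕ) / (Σ Nₕ) = (3751·3.7 + 873·3.8 + 981·3.3 + 2611·3.9) / 8216
= 30616.3 / 8216 = 3.7264... → 3.73.

3.73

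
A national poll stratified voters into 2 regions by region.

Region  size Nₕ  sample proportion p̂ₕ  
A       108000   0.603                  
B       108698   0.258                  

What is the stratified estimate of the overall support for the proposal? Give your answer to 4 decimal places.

0.4299

N = 108000 + 108698 = 216698.
Overall proportion = Σ (Nₕ/N)·p̂ₕ.
Σ Nₕp̂ₕ = 65124 + 28044.084 = 93168.084.
93168.084 / 216698 = 0.429944... → 0.4299.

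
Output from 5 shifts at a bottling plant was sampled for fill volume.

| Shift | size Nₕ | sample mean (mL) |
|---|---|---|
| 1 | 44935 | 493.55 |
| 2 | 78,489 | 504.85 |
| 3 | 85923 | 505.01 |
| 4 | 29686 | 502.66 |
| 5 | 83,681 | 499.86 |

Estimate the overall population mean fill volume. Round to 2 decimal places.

501.82

N = 322714; weights Wₕ = Nₕ/N = (0.1392, 0.2432, 0.2663, 0.0920, 0.2593).
x̄_st = Σ Wₕ·x̄ₕ = 0.1392·493.55 + 0.2432·504.85 + 0.2663·505.01 + 0.0920·502.66 + 0.2593·499.86 ≈ 501.8238...
→ 501.82.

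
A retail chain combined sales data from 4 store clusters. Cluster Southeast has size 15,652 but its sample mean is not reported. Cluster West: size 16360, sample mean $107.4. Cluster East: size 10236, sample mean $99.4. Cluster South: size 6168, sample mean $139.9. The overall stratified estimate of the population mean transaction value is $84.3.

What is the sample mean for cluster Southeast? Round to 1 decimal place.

Σ Nₕx̄ₕ = N·μ, so 15652·x̄_Southeast = 48416·84.3 − (16360·107.4 + 10236·99.4 + 6168·139.9).
= 4081468.8 − 3637425.6 = 444043.2.
x̄_Southeast = 444043.2 / 15652 = 28.370... → 28.4.

28.4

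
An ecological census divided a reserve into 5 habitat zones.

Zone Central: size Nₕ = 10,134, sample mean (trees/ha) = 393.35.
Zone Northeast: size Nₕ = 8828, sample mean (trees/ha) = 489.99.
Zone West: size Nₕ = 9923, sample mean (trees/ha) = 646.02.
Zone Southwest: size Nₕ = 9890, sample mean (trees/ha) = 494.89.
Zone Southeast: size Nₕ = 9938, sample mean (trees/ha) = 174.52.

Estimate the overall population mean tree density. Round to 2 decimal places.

438.30

N = 48713; weights Wₕ = Nₕ/N = (0.2080, 0.1812, 0.2037, 0.2030, 0.2040).
x̄_st = Σ Wₕ·x̄ₕ = 0.2080·393.35 + 0.1812·489.99 + 0.2037·646.02 + 0.2030·494.89 + 0.2040·174.52 ≈ 438.3047...
→ 438.30.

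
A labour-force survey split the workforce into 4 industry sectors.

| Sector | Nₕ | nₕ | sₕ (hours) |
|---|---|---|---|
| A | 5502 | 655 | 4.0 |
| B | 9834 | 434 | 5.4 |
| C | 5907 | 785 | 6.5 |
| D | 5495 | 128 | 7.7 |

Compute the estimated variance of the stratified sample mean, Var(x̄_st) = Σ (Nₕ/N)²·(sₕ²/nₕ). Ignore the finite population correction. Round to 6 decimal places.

0.032313

N = 26738; Wₕ = Nₕ/N.
sector A: (5502/26738)²·4.0²/655 = 0.001034337
sector B: (9834/26738)²·5.4²/434 = 0.009088671
sector C: (5907/26738)²·6.5²/785 = 0.002626837
sector D: (5495/26738)²·7.7²/128 = 0.019563612
Sum = 0.032313456 → 0.032313.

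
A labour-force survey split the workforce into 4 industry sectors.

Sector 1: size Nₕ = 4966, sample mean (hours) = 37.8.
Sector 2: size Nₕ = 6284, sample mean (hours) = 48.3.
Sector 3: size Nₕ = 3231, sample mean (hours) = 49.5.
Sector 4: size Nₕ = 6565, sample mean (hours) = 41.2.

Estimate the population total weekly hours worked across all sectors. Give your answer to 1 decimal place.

Population total = Σ Nₕ·x̄ₕ (each stratum's size times its mean).
4966·37.8 + 6284·48.3 + 3231·49.5 + 6565·41.2 = 187714.8 + 303517.2 + 159934.5 + 270478 = 921644.5.

921644.5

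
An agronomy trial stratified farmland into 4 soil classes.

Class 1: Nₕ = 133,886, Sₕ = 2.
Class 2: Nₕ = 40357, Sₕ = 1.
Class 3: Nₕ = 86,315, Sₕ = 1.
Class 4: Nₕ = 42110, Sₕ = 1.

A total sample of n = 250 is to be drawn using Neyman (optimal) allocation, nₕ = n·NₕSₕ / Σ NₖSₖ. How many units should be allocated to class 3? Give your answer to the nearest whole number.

49

1: NₕSₕ = 133886·2 = 267772
2: NₕSₕ = 40357·1 = 40357
3: NₕSₕ = 86315·1 = 86315
4: NₕSₕ = 42110·1 = 42110
Σ NₕSₕ = 436554.
n_3 = 250·86315/436554 = 49.430... → 49.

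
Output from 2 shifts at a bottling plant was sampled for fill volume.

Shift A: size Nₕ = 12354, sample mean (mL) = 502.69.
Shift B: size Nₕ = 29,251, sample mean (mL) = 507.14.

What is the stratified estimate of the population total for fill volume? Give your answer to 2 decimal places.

21044584.40

Population total = Σ Nₕ·x̄ₕ (each stratum's size times its mean).
12354·502.69 + 29251·507.14 = 6210232.26 + 14834352.14 = 21044584.40.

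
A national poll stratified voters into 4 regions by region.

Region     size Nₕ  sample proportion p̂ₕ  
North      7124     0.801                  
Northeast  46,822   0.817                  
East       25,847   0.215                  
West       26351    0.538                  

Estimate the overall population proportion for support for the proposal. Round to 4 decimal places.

0.6001

Wₕ = Nₕ/N with N = 106144: 0.0671, 0.4411, 0.2435, 0.2483.
p̂_st = 0.0671·0.801 + 0.4411·0.817 + 0.2435·0.215 + 0.2483·0.538 ≈ 0.600070... → 0.6001.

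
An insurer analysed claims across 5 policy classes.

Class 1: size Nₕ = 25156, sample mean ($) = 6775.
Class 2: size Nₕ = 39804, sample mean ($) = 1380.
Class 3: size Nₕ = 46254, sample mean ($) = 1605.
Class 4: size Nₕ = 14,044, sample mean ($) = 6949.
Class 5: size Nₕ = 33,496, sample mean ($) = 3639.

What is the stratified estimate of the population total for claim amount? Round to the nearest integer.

1: 25156·6775 = 170431900
2: 39804·1380 = 54929520
3: 46254·1605 = 74237670
4: 14044·6949 = 97591756
5: 33496·3639 = 121891944
τ̂ = Σ Nₕx̄ₕ = 519082790.

519082790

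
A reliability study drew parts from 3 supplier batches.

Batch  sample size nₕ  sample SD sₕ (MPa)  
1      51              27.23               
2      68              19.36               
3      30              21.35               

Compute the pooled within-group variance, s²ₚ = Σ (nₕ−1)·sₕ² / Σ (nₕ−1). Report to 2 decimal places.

516.47

1: (51−1)·27.23² = 50·741.4729 = 37073.645
2: (68−1)·19.36² = 67·374.8096 = 25112.2432
3: (30−1)·21.35² = 29·455.8225 = 13218.8525
Numerator = 75404.7407; denominator = Σ(nₕ−1) = 146.
s²ₚ = 75404.7407/146 = 516.4708... → 516.47.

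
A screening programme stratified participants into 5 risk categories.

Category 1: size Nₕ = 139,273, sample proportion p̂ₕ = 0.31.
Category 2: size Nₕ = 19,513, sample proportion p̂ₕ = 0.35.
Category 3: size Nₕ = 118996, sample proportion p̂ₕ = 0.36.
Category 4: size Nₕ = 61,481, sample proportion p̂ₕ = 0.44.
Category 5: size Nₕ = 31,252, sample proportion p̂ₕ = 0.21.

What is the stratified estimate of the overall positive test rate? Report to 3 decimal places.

0.341

Wₕ = Nₕ/N with N = 370515: 0.3759, 0.0527, 0.3212, 0.1659, 0.0843.
p̂_st = 0.3759·0.31 + 0.0527·0.35 + 0.3212·0.36 + 0.1659·0.44 + 0.0843·0.21 ≈ 0.34130... → 0.341.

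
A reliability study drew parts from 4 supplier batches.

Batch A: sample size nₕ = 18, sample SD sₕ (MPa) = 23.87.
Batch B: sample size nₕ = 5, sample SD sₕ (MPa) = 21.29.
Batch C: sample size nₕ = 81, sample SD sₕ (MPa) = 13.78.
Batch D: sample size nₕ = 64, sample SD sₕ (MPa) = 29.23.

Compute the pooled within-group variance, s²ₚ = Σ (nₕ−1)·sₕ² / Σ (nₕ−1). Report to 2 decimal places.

490.96

A: (18−1)·23.87² = 17·569.7769 = 9686.2073
B: (5−1)·21.29² = 4·453.2641 = 1813.0564
C: (81−1)·13.78² = 80·189.8884 = 15191.072
D: (64−1)·29.23² = 63·854.3929 = 53826.7527
Numerator = 80517.0884; denominator = Σ(nₕ−1) = 164.
s²ₚ = 80517.0884/164 = 490.9579... → 490.96.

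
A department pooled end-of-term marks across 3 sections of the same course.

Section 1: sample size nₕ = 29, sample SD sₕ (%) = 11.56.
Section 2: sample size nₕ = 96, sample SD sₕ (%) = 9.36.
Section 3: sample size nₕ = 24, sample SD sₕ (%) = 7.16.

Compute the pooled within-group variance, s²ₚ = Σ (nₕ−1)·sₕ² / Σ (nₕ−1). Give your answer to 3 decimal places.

90.711

1: (29−1)·11.56² = 28·133.6336 = 3741.7408
2: (96−1)·9.36² = 95·87.6096 = 8322.912
3: (24−1)·7.16² = 23·51.2656 = 1179.1088
Numerator = 13243.7616; denominator = Σ(nₕ−1) = 146.
s²ₚ = 13243.7616/146 = 90.71070... → 90.711.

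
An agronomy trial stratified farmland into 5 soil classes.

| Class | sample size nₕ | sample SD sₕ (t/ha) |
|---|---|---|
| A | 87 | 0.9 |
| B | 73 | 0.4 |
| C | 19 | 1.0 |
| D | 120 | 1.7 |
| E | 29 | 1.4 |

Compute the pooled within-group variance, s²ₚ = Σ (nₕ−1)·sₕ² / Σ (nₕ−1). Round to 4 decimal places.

1.5417

Degrees of freedom: 86 + 72 + 18 + 119 + 28 = 323.
Σ(nₕ−1)sₕ² = 86·0.81 + 72·0.16 + 18·1 + 119·2.89 + 28·1.96 = 497.97.
s²ₚ = 497.97 / 323 = 1.541703... → 1.5417.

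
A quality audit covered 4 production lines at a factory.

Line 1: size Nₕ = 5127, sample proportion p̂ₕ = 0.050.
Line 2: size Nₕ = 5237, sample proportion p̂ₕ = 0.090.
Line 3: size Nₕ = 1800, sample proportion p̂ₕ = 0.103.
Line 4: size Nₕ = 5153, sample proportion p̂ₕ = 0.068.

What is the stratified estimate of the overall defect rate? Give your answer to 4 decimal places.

N = 5127 + 5237 + 1800 + 5153 = 17317.
Overall proportion = Σ (Nₕ/N)·p̂ₕ.
Σ Nₕp̂ₕ = 256.35 + 471.33 + 185.4 + 350.404 = 1263.484.
1263.484 / 17317 = 0.072962... → 0.0730.

0.0730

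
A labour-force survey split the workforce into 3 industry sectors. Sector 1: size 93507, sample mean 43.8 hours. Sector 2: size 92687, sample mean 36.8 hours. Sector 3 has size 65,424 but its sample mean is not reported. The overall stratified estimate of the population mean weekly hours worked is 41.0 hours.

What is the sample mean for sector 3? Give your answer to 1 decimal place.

Σ Nₕx̄ₕ = N·μ, so 65424·x̄_3 = 251618·41.0 − (93507·43.8 + 92687·36.8).
= 10316338 − 7506488.2 = 2809849.8.
x̄_3 = 2809849.8 / 65424 = 42.948... → 42.9.

42.9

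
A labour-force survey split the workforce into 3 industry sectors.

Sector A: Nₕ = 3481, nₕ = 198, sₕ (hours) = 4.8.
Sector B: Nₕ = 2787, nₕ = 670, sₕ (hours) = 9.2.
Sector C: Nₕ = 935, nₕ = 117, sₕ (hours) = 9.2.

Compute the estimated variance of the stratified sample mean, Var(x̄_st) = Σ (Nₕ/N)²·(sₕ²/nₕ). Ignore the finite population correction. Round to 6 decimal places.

0.058279

N = 7203; Wₕ = Nₕ/N.
sector A: (3481/7203)²·4.8²/198 = 0.027176811
sector B: (2787/7203)²·9.2²/670 = 0.018912457
sector C: (935/7203)²·9.2²/117 = 0.012189508
Sum = 0.058278777 → 0.058279.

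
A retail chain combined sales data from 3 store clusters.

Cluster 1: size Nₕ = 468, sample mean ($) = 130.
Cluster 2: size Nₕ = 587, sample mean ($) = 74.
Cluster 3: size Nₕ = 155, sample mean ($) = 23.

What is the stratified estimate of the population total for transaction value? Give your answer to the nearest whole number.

1: 468·130 = 60840
2: 587·74 = 43438
3: 155·23 = 3565
τ̂ = Σ Nₕx̄ₕ = 107843.

107843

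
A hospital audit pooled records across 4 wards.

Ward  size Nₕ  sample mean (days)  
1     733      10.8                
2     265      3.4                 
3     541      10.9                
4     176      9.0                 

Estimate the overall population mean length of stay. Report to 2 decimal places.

x̄_st = (Σ Nₕx̄ₕ) / (Σ Nₕ) = (733·10.8 + 265·3.4 + 541·10.9 + 176·9.0) / 1715
= 16298.3 / 1715 = 9.5034... → 9.50.

9.50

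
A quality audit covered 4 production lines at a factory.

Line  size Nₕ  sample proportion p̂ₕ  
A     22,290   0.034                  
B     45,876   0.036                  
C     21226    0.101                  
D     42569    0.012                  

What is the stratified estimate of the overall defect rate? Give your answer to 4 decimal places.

0.0384

Wₕ = Nₕ/N with N = 131961: 0.1689, 0.3476, 0.1609, 0.3226.
p̂_st = 0.1689·0.034 + 0.3476·0.036 + 0.1609·0.101 + 0.3226·0.012 ≈ 0.038375... → 0.0384.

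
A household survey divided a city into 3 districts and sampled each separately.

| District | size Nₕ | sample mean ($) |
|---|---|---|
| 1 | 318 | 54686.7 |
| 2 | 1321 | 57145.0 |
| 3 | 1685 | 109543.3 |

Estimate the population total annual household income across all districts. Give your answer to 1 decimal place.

277459376.1

Population total = Σ Nₕ·x̄ₕ (each stratum's size times its mean).
318·54686.7 + 1321·57145.0 + 1685·109543.3 = 17390370.6 + 75488545 + 184580460.5 = 277459376.1.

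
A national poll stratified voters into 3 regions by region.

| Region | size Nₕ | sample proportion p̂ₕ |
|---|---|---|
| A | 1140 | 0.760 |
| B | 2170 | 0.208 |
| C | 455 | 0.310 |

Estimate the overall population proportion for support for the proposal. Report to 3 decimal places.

0.387

Wₕ = Nₕ/N with N = 3765: 0.3028, 0.5764, 0.1208.
p̂_st = 0.3028·0.760 + 0.5764·0.208 + 0.1208·0.310 ≈ 0.38747... → 0.387.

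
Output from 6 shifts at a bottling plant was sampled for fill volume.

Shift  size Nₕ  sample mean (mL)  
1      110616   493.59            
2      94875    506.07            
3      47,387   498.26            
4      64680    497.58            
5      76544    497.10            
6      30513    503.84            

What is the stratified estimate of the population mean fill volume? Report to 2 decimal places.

N = 110616 + 94875 + 47387 + 64680 + 76544 + 30513 = 424615.
Weight each subgroup mean by Nₕ/N and sum.
Σ Nₕx̄ₕ = 110616·493.59 + 94875·506.07 + 47387·498.26 + 64680·497.58 + 76544·497.10 + 30513·503.84 = 54598951.44 + 48013391.25 + 23611046.62 + 32183474.4 + 38050022.4 + 15373669.92 = 211830556.03.
Divide by N: 211830556.03 / 424615 = 498.8768... → 498.88.

498.88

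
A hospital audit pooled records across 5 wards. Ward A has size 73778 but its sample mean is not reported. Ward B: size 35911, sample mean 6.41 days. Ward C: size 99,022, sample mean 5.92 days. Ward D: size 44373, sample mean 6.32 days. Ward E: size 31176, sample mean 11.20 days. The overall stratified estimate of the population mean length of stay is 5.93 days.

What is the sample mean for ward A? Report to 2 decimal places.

3.25

Σ Nₕx̄ₕ = N·μ, so 73778·x̄_A = 284260·5.93 − (35911·6.41 + 99022·5.92 + 44373·6.32 + 31176·11.20).
= 1685661.8 − 1446008.31 = 239653.49.
x̄_A = 239653.49 / 73778 = 3.2483... → 3.25.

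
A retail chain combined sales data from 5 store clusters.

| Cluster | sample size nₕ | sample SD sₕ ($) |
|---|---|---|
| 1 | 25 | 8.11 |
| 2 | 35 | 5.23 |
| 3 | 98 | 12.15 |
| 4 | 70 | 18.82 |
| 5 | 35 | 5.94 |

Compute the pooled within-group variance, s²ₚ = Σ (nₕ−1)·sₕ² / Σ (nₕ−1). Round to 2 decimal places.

1: (25−1)·8.11² = 24·65.7721 = 1578.5304
2: (35−1)·5.23² = 34·27.3529 = 929.9986
3: (98−1)·12.15² = 97·147.6225 = 14319.3825
4: (70−1)·18.82² = 69·354.1924 = 24439.2756
5: (35−1)·5.94² = 34·35.2836 = 1199.6424
Numerator = 42466.8295; denominator = Σ(nₕ−1) = 258.
s²ₚ = 42466.8295/258 = 164.6001... → 164.60.

164.60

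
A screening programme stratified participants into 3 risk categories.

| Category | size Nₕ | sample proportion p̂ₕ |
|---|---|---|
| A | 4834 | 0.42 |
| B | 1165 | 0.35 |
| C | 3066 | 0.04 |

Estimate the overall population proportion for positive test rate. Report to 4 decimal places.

Wₕ = Nₕ/N with N = 9065: 0.5333, 0.1285, 0.3382.
p̂_st = 0.5333·0.42 + 0.1285·0.35 + 0.3382·0.04 ≈ 0.282479... → 0.2825.

0.2825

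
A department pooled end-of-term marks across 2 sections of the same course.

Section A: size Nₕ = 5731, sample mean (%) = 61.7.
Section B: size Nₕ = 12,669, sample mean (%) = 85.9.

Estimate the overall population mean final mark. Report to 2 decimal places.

78.36

N = 5731 + 12669 = 18400.
Overall mean = Σ (Nₕ/N)·x̄ₕ — weight by population share, not a simple average.
Σ Nₕx̄ₕ = 5731·61.7 + 12669·85.9 = 353602.7 + 1088267.1 = 1441869.8.
Divide by N: 1441869.8 / 18400 = 78.3625... → 78.36.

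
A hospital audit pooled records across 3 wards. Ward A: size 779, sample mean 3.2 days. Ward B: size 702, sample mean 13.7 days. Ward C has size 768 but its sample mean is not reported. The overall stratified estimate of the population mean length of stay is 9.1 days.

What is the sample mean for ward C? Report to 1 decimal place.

N = 779 + 702 + 768 = 2249.
Overall total = μ·N = 9.1·2249 = 20465.9.
Subtract the known strata: 779·3.2 + 702·13.7 = 12110.2.
Remaining total for ward C: 20465.9 − 12110.2 = 8355.7.
Divide by its size: 8355.7 / 768 = 10.880... → 10.9.

10.9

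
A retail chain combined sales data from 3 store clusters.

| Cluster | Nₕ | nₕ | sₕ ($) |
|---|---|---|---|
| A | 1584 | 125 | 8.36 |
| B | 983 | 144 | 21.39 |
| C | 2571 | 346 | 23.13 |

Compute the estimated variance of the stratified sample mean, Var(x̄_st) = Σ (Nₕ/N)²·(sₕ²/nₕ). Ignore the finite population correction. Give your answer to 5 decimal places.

0.55660

N = 5138; Wₕ = Nₕ/N.
cluster A: (1584/5138)²·8.36²/125 = 0.05314038
cluster B: (983/5138)²·21.39²/144 = 0.11629952
cluster C: (2571/5138)²·23.13²/346 = 0.38716057
Sum = 0.55660047 → 0.55660.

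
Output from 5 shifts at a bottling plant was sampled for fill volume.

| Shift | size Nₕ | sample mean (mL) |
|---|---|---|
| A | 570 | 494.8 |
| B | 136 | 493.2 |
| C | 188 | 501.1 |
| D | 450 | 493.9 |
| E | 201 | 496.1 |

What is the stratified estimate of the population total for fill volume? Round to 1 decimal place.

A: 570·494.8 = 282036
B: 136·493.2 = 67075.2
C: 188·501.1 = 94206.8
D: 450·493.9 = 222255
E: 201·496.1 = 99716.1
τ̂ = Σ Nₕx̄ₕ = 765289.1.

765289.1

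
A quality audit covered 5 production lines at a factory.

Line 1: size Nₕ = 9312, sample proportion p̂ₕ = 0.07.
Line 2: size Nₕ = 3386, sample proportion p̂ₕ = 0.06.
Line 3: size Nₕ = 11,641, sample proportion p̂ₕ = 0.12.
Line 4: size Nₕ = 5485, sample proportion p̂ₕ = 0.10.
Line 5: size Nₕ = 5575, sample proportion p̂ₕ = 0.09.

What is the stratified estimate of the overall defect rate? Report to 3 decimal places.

0.093

N = 9312 + 3386 + 11641 + 5485 + 5575 = 35399.
Overall proportion = Σ (Nₕ/N)·p̂ₕ.
Σ Nₕp̂ₕ = 651.84 + 203.16 + 1396.92 + 548.5 + 501.75 = 3302.17.
3302.17 / 35399 = 0.09328... → 0.093.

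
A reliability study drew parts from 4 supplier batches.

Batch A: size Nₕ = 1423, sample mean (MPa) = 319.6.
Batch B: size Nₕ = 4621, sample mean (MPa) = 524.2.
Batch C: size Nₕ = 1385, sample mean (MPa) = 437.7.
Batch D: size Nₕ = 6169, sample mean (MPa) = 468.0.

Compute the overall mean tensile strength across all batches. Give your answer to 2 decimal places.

468.48

N = 13598; weights Wₕ = Nₕ/N = (0.1046, 0.3398, 0.1019, 0.4537).
x̄_st = Σ Wₕ·x̄ₕ = 0.1046·319.6 + 0.3398·524.2 + 0.1019·437.7 + 0.4537·468.0 ≈ 468.4825...
→ 468.48.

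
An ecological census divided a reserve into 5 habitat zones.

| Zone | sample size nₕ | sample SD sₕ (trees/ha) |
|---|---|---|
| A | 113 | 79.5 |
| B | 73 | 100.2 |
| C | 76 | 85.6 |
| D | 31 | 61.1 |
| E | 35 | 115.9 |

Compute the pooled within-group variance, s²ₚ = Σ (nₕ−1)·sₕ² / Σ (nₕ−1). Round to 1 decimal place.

A: (113−1)·79.5² = 112·6320.25 = 707868
B: (73−1)·100.2² = 72·10040.04 = 722882.88
C: (76−1)·85.6² = 75·7327.36 = 549552
D: (31−1)·61.1² = 30·3733.21 = 111996.3
E: (35−1)·115.9² = 34·13432.81 = 456715.54
Numerator = 2549014.72; denominator = Σ(nₕ−1) = 323.
s²ₚ = 2549014.72/323 = 7891.686... → 7891.7.

7891.7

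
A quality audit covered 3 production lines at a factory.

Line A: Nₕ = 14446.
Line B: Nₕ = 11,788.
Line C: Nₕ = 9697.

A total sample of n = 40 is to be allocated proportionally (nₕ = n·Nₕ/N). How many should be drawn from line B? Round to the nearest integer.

13

N = 14446 + 11788 + 9697 = 35931.
n_B = 40·11788/35931 = 13.123... → 13.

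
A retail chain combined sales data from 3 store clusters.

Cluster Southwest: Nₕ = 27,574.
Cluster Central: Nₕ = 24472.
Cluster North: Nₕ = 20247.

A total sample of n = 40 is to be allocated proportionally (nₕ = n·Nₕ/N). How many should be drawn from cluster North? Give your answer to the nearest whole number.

11

N = 27574 + 24472 + 20247 = 72293.
n_North = 40·20247/72293 = 11.203... → 11.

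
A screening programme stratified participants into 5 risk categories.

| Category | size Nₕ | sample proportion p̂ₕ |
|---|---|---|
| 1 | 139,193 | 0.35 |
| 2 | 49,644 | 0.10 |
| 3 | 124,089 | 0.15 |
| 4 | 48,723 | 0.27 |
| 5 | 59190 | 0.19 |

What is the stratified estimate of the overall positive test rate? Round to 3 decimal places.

N = 139193 + 49644 + 124089 + 48723 + 59190 = 420839.
Overall proportion = Σ (Nₕ/N)·p̂ₕ.
Σ Nₕp̂ₕ = 48717.55 + 4964.4 + 18613.35 + 13155.21 + 11246.1 = 96696.61.
96696.61 / 420839 = 0.22977... → 0.230.

0.230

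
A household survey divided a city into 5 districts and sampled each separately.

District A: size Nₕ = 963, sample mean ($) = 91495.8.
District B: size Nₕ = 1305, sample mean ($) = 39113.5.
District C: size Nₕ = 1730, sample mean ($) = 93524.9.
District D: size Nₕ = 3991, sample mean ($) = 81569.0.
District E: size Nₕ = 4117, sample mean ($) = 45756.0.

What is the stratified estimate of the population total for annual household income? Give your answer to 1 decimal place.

814870980.9

Estimate total by summing Nₕ·x̄ₕ over strata.
963·91495.8 + 1305·39113.5 + 1730·93524.9 + 3991·81569.0 + 4117·45756.0 = 88110455.4 + 51043117.5 + 161798077 + 325541879 + 188377452 = 814870980.9.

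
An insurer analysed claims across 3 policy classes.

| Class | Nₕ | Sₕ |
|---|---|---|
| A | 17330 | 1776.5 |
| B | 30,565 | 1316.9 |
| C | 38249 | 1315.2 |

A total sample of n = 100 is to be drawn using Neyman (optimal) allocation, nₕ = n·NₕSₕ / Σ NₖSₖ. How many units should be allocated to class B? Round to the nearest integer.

33

Σ NₕSₕ = 17330·1776.5 + 30565·1316.9 + 38249·1315.2 = 121342878.3.
Share for B: 40251048.5/121342878.3 = 0.33171.
n_B = 100 × 0.33171 = 33.171... → 33.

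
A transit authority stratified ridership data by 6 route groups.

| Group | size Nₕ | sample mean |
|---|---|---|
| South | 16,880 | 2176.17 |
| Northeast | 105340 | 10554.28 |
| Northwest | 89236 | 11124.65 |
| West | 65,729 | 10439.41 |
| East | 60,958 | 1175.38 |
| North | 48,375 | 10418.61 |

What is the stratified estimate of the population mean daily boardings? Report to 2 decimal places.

x̄_st = (Σ Nₕx̄ₕ) / (Σ Nₕ) = (16880·2176.17 + 105340·10554.28 + 89236·11124.65 + 65729·10439.41 + 60958·1175.38 + 48375·10418.61) / 386518
= 3403061924.88 / 386518 = 8804.4074... → 8804.41.

8804.41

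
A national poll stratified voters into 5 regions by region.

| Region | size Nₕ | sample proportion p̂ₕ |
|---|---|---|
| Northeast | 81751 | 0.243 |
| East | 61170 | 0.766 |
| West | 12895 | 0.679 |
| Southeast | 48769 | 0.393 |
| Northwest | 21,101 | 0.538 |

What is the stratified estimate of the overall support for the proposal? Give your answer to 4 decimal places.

Wₕ = Nₕ/N with N = 225686: 0.3622, 0.2710, 0.0571, 0.2161, 0.0935.
p̂_st = 0.3622·0.243 + 0.2710·0.766 + 0.0571·0.679 + 0.2161·0.393 + 0.0935·0.538 ≈ 0.469661... → 0.4697.

0.4697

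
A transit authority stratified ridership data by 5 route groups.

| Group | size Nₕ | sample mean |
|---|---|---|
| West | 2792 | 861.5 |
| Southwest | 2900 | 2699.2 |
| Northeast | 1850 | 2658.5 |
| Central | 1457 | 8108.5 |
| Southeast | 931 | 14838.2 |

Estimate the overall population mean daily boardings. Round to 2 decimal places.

N = 9930; weights Wₕ = Nₕ/N = (0.2812, 0.2920, 0.1863, 0.1467, 0.0938).
x̄_st = Σ Wₕ·x̄ₕ = 0.2812·861.5 + 0.2920·2699.2 + 0.1863·2658.5 + 0.1467·8108.5 + 0.0938·14838.2 ≈ 4106.7132...
→ 4106.71.

4106.71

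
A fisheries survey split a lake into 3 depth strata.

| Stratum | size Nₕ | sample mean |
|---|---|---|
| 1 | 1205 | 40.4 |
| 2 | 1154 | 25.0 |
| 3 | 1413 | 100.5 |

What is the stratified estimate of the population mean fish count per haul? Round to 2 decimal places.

58.20

x̄_st = (Σ Nₕx̄ₕ) / (Σ Nₕ) = (1205·40.4 + 1154·25.0 + 1413·100.5) / 3772
= 219538.5 / 3772 = 58.2021... → 58.20.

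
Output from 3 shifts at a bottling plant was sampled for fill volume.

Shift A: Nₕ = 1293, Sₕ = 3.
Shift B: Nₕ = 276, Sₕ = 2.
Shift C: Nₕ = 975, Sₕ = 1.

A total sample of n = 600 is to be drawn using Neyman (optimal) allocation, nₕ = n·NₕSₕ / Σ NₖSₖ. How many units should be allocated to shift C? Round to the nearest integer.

108

A: NₕSₕ = 1293·3 = 3879
B: NₕSₕ = 276·2 = 552
C: NₕSₕ = 975·1 = 975
Σ NₕSₕ = 5406.
n_C = 600·975/5406 = 108.213... → 108.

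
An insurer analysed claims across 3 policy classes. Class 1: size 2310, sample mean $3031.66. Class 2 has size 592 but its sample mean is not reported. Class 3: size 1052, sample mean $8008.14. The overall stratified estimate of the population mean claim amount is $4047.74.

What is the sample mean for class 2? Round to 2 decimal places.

N = 2310 + 592 + 1052 = 3954.
Overall total = μ·N = 4047.74·3954 = 16004763.96.
Subtract the known strata: 2310·3031.66 + 1052·8008.14 = 15427697.88.
Remaining total for class 2: 16004763.96 − 15427697.88 = 577066.08.
Divide by its size: 577066.08 / 592 = 974.7738... → 974.77.

974.77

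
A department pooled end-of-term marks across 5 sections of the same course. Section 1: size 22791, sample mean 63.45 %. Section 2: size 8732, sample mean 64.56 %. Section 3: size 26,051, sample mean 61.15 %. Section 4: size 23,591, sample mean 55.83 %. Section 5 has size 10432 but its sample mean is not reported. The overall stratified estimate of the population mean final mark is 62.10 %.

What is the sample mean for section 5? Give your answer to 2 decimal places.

73.64

N = 22791 + 8732 + 26051 + 23591 + 10432 = 91597.
Overall total = μ·N = 62.10·91597 = 5688173.7.
Subtract the known strata: 22791·63.45 + 8732·64.56 + 26051·61.15 + 23591·55.83 = 4919931.05.
Remaining total for section 5: 5688173.7 − 4919931.05 = 768242.65.
Divide by its size: 768242.65 / 10432 = 73.6429... → 73.64.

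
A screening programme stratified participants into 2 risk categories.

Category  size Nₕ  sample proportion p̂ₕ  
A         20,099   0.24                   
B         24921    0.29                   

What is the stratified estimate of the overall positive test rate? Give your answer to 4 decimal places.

0.2677

N = 20099 + 24921 = 45020.
Overall proportion = Σ (Nₕ/N)·p̂ₕ.
Σ Nₕp̂ₕ = 4823.76 + 7227.09 = 12050.85.
12050.85 / 45020 = 0.267678... → 0.2677.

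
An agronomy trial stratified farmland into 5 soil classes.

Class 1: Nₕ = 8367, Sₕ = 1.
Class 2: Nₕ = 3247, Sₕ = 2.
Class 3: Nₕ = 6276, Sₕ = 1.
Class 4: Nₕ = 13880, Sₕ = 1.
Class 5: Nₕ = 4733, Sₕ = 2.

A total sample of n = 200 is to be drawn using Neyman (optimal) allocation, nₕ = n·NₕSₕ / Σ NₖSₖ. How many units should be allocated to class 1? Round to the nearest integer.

1: NₕSₕ = 8367·1 = 8367
2: NₕSₕ = 3247·2 = 6494
3: NₕSₕ = 6276·1 = 6276
4: NₕSₕ = 13880·1 = 13880
5: NₕSₕ = 4733·2 = 9466
Σ NₕSₕ = 44483.
n_1 = 200·8367/44483 = 37.619... → 38.

38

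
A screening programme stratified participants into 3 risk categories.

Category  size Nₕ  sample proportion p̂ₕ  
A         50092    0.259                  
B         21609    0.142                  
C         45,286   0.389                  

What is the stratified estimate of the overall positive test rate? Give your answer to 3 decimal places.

0.288

N = 50092 + 21609 + 45286 = 116987.
Overall proportion = Σ (Nₕ/N)·p̂ₕ.
Σ Nₕp̂ₕ = 12973.828 + 3068.478 + 17616.254 = 33658.56.
33658.56 / 116987 = 0.28771... → 0.288.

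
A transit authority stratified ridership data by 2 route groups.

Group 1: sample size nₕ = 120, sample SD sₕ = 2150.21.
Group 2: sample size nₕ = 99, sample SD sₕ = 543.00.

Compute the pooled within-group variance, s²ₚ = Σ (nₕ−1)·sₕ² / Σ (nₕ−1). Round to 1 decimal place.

1: (120−1)·2150.21² = 119·4623403.0441 = 550184962.2479
2: (99−1)·543.00² = 98·294849 = 28895202
Numerator = 579080164.2479; denominator = Σ(nₕ−1) = 217.
s²ₚ = 579080164.2479/217 = 2668572.185... → 2668572.2.

2668572.2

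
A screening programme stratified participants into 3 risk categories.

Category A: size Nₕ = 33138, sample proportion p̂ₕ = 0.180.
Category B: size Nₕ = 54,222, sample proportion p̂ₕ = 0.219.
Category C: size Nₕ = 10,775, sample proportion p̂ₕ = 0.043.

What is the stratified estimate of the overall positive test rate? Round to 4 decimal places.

0.1865

N = 33138 + 54222 + 10775 = 98135.
Overall proportion = Σ (Nₕ/N)·p̂ₕ.
Σ Nₕp̂ₕ = 5964.84 + 11874.618 + 463.325 = 18302.783.
18302.783 / 98135 = 0.186506... → 0.1865.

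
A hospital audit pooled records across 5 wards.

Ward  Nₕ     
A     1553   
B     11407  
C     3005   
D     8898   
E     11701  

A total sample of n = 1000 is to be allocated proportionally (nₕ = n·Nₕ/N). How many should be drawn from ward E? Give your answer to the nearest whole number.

Share of ward E = 11701/36564 = 0.32001.
Allocate 1000 × 0.32001 = 320.014... → 320.

320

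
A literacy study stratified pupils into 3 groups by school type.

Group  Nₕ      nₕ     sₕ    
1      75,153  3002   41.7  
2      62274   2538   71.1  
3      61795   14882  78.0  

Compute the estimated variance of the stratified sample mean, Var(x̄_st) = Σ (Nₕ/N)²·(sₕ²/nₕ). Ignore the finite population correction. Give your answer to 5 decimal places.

N = 199222; Wₕ = Nₕ/N.
group 1: (75153/199222)²·41.7²/3002 = 0.08242889
group 2: (62274/199222)²·71.1²/2538 = 0.19461957
group 3: (61795/199222)²·78.0²/14882 = 0.03933326
Sum = 0.31638173 → 0.31638.

0.31638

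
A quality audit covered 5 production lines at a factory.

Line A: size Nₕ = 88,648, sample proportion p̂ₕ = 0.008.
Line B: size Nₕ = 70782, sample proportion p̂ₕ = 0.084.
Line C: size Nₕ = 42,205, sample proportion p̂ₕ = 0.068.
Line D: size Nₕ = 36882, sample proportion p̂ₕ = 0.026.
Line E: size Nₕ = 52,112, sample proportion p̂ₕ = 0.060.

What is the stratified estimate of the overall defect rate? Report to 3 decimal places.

0.047

Wₕ = Nₕ/N with N = 290629: 0.3050, 0.2435, 0.1452, 0.1269, 0.1793.
p̂_st = 0.3050·0.008 + 0.2435·0.084 + 0.1452·0.068 + 0.1269·0.026 + 0.1793·0.060 ≈ 0.04683... → 0.047.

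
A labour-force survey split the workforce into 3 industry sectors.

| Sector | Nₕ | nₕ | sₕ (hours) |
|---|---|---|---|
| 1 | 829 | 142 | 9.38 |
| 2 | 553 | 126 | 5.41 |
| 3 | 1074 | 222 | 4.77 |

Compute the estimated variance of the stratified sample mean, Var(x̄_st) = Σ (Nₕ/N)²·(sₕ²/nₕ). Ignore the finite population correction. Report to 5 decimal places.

N = 2456. Term for each stratum: Wₕ²sₕ²/nₕ.
Var(x̄_st) = 0.07059431 + 0.01177653 + 0.01959908 = 0.10196992 → 0.10197.

0.10197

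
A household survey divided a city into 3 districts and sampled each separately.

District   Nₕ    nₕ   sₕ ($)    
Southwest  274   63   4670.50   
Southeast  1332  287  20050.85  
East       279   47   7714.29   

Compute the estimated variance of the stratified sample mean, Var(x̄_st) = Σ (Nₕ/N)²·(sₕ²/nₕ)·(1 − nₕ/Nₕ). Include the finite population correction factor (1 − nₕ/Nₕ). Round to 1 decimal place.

N = 1885; Wₕ = Nₕ/N.
district Southwest: (274/1885)²·4670.50²/63·(1 − 63/274) = 5633.7363
district Southeast: (1332/1885)²·20050.85²/287·(1 − 287/1332) = 548758.7846
district East: (279/1885)²·7714.29²/47·(1 − 47/279) = 23065.5356
Sum = 577458.0565 → 577458.1.

577458.1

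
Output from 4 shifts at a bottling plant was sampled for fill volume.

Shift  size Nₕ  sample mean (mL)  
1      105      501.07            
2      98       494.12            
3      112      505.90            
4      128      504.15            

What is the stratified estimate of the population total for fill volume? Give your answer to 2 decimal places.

Population total = Σ Nₕ·x̄ₕ (each stratum's size times its mean).
105·501.07 + 98·494.12 + 112·505.90 + 128·504.15 = 52612.35 + 48423.76 + 56660.8 + 64531.2 = 222228.11.

222228.11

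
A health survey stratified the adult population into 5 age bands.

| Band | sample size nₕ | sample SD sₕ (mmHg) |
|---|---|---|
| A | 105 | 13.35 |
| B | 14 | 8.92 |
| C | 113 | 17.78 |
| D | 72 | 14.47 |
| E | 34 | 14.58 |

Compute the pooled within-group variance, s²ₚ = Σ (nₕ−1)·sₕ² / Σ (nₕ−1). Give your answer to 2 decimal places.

230.80

Degrees of freedom: 104 + 13 + 112 + 71 + 33 = 333.
Σ(nₕ−1)sₕ² = 104·178.2225 + 13·79.5664 + 112·316.1284 + 71·209.3809 + 33·212.5764 = 76856.9491.
s²ₚ = 76856.9491 / 333 = 230.8016... → 230.80.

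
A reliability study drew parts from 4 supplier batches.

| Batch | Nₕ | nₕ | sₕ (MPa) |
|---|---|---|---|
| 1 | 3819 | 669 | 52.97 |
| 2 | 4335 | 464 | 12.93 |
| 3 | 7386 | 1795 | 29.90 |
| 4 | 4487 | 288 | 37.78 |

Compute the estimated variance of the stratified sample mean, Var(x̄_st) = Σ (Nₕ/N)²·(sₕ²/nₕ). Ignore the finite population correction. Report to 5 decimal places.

0.48591

N = 20027. Term for each stratum: Wₕ²sₕ²/nₕ.
Var(x̄_st) = 0.15251106 + 0.01688206 + 0.06774305 + 0.24877788 = 0.48591405 → 0.48591.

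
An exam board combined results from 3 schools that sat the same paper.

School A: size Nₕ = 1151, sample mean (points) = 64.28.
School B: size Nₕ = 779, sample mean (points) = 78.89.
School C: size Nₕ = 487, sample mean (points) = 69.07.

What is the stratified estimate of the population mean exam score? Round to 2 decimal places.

N = 1151 + 779 + 487 = 2417.
Weight each subgroup mean by Nₕ/N and sum.
Σ Nₕx̄ₕ = 1151·64.28 + 779·78.89 + 487·69.07 = 73986.28 + 61455.31 + 33637.09 = 169078.68.
Divide by N: 169078.68 / 2417 = 69.9539... → 69.95.

69.95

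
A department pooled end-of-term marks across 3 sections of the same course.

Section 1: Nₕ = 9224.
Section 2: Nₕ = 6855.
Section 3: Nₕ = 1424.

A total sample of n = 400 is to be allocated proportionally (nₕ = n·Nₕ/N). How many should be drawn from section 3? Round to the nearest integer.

N = 9224 + 6855 + 1424 = 17503.
n_3 = 400·1424/17503 = 32.543... → 33.

33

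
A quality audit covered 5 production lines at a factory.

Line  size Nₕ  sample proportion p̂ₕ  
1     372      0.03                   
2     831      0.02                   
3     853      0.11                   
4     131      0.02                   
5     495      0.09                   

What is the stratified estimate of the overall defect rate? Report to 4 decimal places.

0.0629

Wₕ = Nₕ/N with N = 2682: 0.1387, 0.3098, 0.3180, 0.0488, 0.1846.
p̂_st = 0.1387·0.03 + 0.3098·0.02 + 0.3180·0.11 + 0.0488·0.02 + 0.1846·0.09 ≈ 0.062931... → 0.0629.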